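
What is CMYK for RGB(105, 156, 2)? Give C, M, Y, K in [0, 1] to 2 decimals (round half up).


R'=105/255≈0.4118, G'=156/255≈0.6118, B'=2/255≈0.0078
K = 1 - max(R',G',B') = 1 - 156/255 = 99/255 = 0.38823… → 0.39
(1-R'-K)/(1-K) simplifies to (max-R)/max with max = 156:
C = (156-105)/156 = 51/156 = 0.32692… → 0.33
M = (156-156)/156 = 0/156 = 0 → 0.00
Y = (156-2)/156 = 154/156 = 0.98717… → 0.99
= CMYK(0.33, 0.00, 0.99, 0.39)


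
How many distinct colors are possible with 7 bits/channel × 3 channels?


Total bits = 7 bits/channel × 3 channels = 21 bits
Distinct colors = 2^21
= 2,097,152 colors


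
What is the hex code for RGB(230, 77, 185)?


R = 230 → E6 (hex)
G = 77 → 4D (hex)
B = 185 → B9 (hex)
Hex = #E64DB9


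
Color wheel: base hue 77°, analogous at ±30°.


Base hue: 77°
Left analog: (77 - 30) mod 360 = 47°
Right analog: (77 + 30) mod 360 = 107°
Analogous hues = 47° and 107°


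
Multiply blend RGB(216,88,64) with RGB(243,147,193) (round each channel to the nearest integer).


Multiply: C = A×B/255, rounded to nearest integer
R: 216×243/255 = 52488/255 ≈ 205.835 → 206
G: 88×147/255 = 12936/255 ≈ 50.729 → 51
B: 64×193/255 = 12352/255 ≈ 48.439 → 48
= RGB(206, 51, 48)


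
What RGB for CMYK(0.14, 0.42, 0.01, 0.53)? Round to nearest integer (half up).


R = 255 × (1-C) × (1-K) = 255 × 0.86 × 0.47 = 103.071 → 103
G = 255 × (1-M) × (1-K) = 255 × 0.58 × 0.47 = 69.513 → 70
B = 255 × (1-Y) × (1-K) = 255 × 0.99 × 0.47 = 118.6515 → 119
= RGB(103, 70, 119)


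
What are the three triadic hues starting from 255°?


Triadic: equally spaced at 120° intervals
H1 = 255°
H2 = (255 + 120) mod 360 = 15°
H3 = (255 + 240) mod 360 = 135°
Triadic = 255°, 15°, 135°


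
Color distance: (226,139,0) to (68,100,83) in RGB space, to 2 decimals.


d = √[(R₁-R₂)² + (G₁-G₂)² + (B₁-B₂)²]
d = √[(226-68)² + (139-100)² + (0-83)²]
d = √[24964 + 1521 + 6889]
d = √33374
d ≈ 182.69


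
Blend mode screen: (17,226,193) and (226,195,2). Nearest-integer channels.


Screen: C = 255 - (255-A)×(255-B)/255, rounded to nearest integer
R: 255 - (255-17)×(255-226)/255 = 255 - 6902/255 ≈ 255 - 27.067 = 227.933 → 228
G: 255 - (255-226)×(255-195)/255 = 255 - 1740/255 ≈ 255 - 6.824 = 248.176 → 248
B: 255 - (255-193)×(255-2)/255 = 255 - 15686/255 ≈ 255 - 61.514 = 193.486 → 193
= RGB(228, 248, 193)


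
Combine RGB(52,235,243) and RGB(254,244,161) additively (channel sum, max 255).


Additive: each channel = min(255, C₁+C₂)
R: 52+254 = 306 → 255
G: 235+244 = 479 → 255
B: 243+161 = 404 → 255
= RGB(255, 255, 255)


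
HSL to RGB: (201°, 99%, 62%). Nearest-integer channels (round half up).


H=201°, S=0.99, L=0.62
C = (1-|2L-1|)×S = (1-|0.24|)×0.99 = 0.7524
H' = H/60 = 201/60 ≈ 3.3500; X = C×(1-|H' mod 2 - 1|) = 0.48906
m = L - C/2 = 0.62 - 0.3762 = 0.2438
Sector ⌊H'⌋ = 3 → (R',G',B') = (0.0, 0.48906, 0.7524)
RGB = ((R'+m)×255, (G'+m)×255, (B'+m)×255) = (62.169, 186.8793, 254.031)
Round half up → RGB(62, 187, 254)


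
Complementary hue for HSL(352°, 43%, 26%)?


Complement = opposite side of color wheel = hue + 180°
H' = (352 + 180) mod 360 = 172°
S and L unchanged.
= HSL(172°, 43%, 26%)


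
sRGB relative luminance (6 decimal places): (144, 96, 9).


Linearize each channel (sRGB transfer function): c = v/255; c_lin = c/12.92 if c ≤ 0.04045, else ((c+0.055)/1.055)^2.4
  R: 144/255 ≈ 0.564706 > 0.04045 → ((0.564706+0.055)/1.055)^2.4 ≈ 0.278894
  G: 96/255 ≈ 0.376471 > 0.04045 → ((0.376471+0.055)/1.055)^2.4 ≈ 0.116971
  B: 9/255 ≈ 0.035294 ≤ 0.04045 → 0.035294/12.92 ≈ 0.002732
R_lin = 0.278894, G_lin = 0.116971, B_lin = 0.002732
L = 0.2126×R + 0.7152×G + 0.0722×B
L = 0.2126×0.278894 + 0.7152×0.116971 + 0.0722×0.002732
L ≈ 0.143148


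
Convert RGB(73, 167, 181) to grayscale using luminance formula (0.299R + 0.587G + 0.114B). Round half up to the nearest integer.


Gray = 0.299×R + 0.587×G + 0.114×B
Gray = 0.299×73 + 0.587×167 + 0.114×181
Gray = 21.827 + 98.029 + 20.634
Gray = 140.490 → round half up → 140
Gray = 140


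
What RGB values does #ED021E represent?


ED → 237 (R)
02 → 2 (G)
1E → 30 (B)
= RGB(237, 2, 30)


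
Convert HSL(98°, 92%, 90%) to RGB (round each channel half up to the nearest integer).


H=98°, S=0.92, L=0.90
C = (1-|2L-1|)×S = (1-|0.80|)×0.92 = 0.184
H' = H/60 = 98/60 ≈ 1.6333; X = C×(1-|H' mod 2 - 1|) ≈ 0.0675
m = L - C/2 = 0.90 - 0.092 = 0.808
Sector ⌊H'⌋ = 1 → (R',G',B') = (≈0.0675, 0.184, 0.0)
RGB = ((R'+m)×255, (G'+m)×255, (B'+m)×255) = (223.244, 252.96, 206.04)
Round half up → RGB(223, 253, 206)


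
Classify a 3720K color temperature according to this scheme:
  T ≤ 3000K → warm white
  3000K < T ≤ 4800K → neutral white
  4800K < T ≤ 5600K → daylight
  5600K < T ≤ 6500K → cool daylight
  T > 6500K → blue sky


Temperature: 3720K
3000K < 3720K ≤ 4800K → neutral white
Classification: neutral white


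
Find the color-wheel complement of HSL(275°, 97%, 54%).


Complement = opposite side of color wheel = hue + 180°
H' = (275 + 180) mod 360 = 95°
S and L unchanged.
= HSL(95°, 97%, 54%)


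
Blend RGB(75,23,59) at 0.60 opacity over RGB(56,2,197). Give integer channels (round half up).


C = α×F + (1-α)×B, with 1-α = 0.40
R: 0.60×75 + 0.40×56 = 45.00 + 22.40 = 67.40 → 67
G: 0.60×23 + 0.40×2 = 13.80 + 0.80 = 14.60 → 15
B: 0.60×59 + 0.40×197 = 35.40 + 78.80 = 114.20 → 114
= RGB(67, 15, 114)


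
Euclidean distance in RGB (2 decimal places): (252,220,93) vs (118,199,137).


d = √[(R₁-R₂)² + (G₁-G₂)² + (B₁-B₂)²]
d = √[(252-118)² + (220-199)² + (93-137)²]
d = √[17956 + 441 + 1936]
d = √20333
d ≈ 142.59


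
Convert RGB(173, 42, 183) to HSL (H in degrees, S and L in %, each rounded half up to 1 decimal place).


Normalize: R'=173/255≈0.6784, G'=42/255≈0.1647, B'=183/255≈0.7176
Max=183/255, Min=42/255, Δ=Max-Min=141/255
L = (Max+Min)/2 = (183+42)/510 = 225/510 = 0.44117… → L = 44.1%
L ≤ 0.5 → S = Δ/(Max+Min) = 141/(183+42) = 141/225 = 0.62666… → S = 62.7%
(the 1/255 factors cancel in S and H, so raw channel differences can be used)
Max is B' → H = 60 × ((R-G)/Δ + 4) = 60 × ((173-42)/141 + 4)
  131/141 + 4 = 0.9290… + 4 = 4.9290…
  H = 60 × 4.9290… = 295.744…° → H = 295.7°
= HSL(295.7°, 62.7%, 44.1%)


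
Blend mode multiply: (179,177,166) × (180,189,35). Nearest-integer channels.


Multiply: C = A×B/255, rounded to nearest integer
R: 179×180/255 = 32220/255 ≈ 126.353 → 126
G: 177×189/255 = 33453/255 ≈ 131.188 → 131
B: 166×35/255 = 5810/255 ≈ 22.784 → 23
= RGB(126, 131, 23)


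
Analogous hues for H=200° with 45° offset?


Base hue: 200°
Left analog: (200 - 45) mod 360 = 155°
Right analog: (200 + 45) mod 360 = 245°
Analogous hues = 155° and 245°


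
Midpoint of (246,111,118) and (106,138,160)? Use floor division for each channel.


Midpoint: each channel = ⌊(C₁+C₂)/2⌋
R: ⌊(246+106)/2⌋ = 176
G: ⌊(111+138)/2⌋ = 124
B: ⌊(118+160)/2⌋ = 139
= RGB(176, 124, 139)


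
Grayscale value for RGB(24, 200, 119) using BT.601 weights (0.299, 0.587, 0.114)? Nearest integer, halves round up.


Gray = 0.299×R + 0.587×G + 0.114×B
Gray = 0.299×24 + 0.587×200 + 0.114×119
Gray = 7.176 + 117.400 + 13.566
Gray = 138.142 → round half up → 138
Gray = 138


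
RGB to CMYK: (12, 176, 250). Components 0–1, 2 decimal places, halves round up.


R'=12/255≈0.0471, G'=176/255≈0.6902, B'=250/255≈0.9804
K = 1 - max(R',G',B') = 1 - 250/255 = 5/255 = 0.01960… → 0.02
(1-R'-K)/(1-K) simplifies to (max-R)/max with max = 250:
C = (250-12)/250 = 238/250 = 0.952 → 0.95
M = (250-176)/250 = 74/250 = 0.296 → 0.30
Y = (250-250)/250 = 0/250 = 0 → 0.00
= CMYK(0.95, 0.30, 0.00, 0.02)


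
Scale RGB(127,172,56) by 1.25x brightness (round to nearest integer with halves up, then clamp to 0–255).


Multiply each channel by 1.25, round half up, clamp to [0, 255]
R: 127×1.25 = 158.75 → round → 159
G: 172×1.25 = 215
B: 56×1.25 = 70
= RGB(159, 215, 70)


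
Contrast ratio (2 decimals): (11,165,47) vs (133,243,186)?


Linearize each sRGB channel c=v/255: c/12.92 if c ≤ 0.04045 else ((c+0.055)/1.055)^2.4
L = 0.2126×R_lin + 0.7152×G_lin + 0.0722×B_lin
Color 1 (11,165,47):
  R=11: 11/255≈0.0431 > 0.04045 → ((0.0431+0.055)/1.055)^2.4 ≈ 0.00335
  G=165: 165/255≈0.6471 > 0.04045 → ((0.6471+0.055)/1.055)^2.4 ≈ 0.37626
  B=47: 47/255≈0.1843 > 0.04045 → ((0.1843+0.055)/1.055)^2.4 ≈ 0.02843
  L1 = 0.2126×0.00335 + 0.7152×0.37626 + 0.0722×0.02843 ≈ 0.27187
Color 2 (133,243,186):
  R=133: 133/255≈0.5216 > 0.04045 → ((0.5216+0.055)/1.055)^2.4 ≈ 0.23455
  G=243: 243/255≈0.9529 > 0.04045 → ((0.9529+0.055)/1.055)^2.4 ≈ 0.89627
  B=186: 186/255≈0.7294 > 0.04045 → ((0.7294+0.055)/1.055)^2.4 ≈ 0.49102
  L2 = 0.2126×0.23455 + 0.7152×0.89627 + 0.0722×0.49102 ≈ 0.72633
Lighter = 0.72633, Darker = 0.27187
Ratio = (L_lighter + 0.05) / (L_darker + 0.05)
Ratio = (0.72633 + 0.05) / (0.27187 + 0.05) = 0.77633 / 0.32187 ≈ 2.4120
Ratio ≈ 2.41:1


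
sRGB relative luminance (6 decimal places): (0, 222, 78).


Linearize each channel (sRGB transfer function): c = v/255; c_lin = c/12.92 if c ≤ 0.04045, else ((c+0.055)/1.055)^2.4
  R: 0/255 ≈ 0.000000 ≤ 0.04045 → 0.000000/12.92 ≈ 0.000000
  G: 222/255 ≈ 0.870588 > 0.04045 → ((0.870588+0.055)/1.055)^2.4 ≈ 0.730461
  B: 78/255 ≈ 0.305882 > 0.04045 → ((0.305882+0.055)/1.055)^2.4 ≈ 0.076185
R_lin = 0.000000, G_lin = 0.730461, B_lin = 0.076185
L = 0.2126×R + 0.7152×G + 0.0722×B
L = 0.2126×0.000000 + 0.7152×0.730461 + 0.0722×0.076185
L ≈ 0.527926


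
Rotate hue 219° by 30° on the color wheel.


New hue = (H + rotation) mod 360
New hue = (219 + 30) mod 360
= 249 mod 360
= 249°


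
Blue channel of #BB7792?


Color: #BB7792
R = BB = 187
G = 77 = 119
B = 92 = 146
Blue = 146


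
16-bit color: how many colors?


Colors = 2^bits = 2^16
= 65,536 colors


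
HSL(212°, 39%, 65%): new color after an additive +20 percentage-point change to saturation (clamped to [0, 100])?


Original S = 39%
Adjustment = +20 percentage points
New S = 39 + (20) = 59
Clamp to [0, 100] → 59
= HSL(212°, 59%, 65%)


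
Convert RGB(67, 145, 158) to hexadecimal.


R = 67 → 43 (hex)
G = 145 → 91 (hex)
B = 158 → 9E (hex)
Hex = #43919E


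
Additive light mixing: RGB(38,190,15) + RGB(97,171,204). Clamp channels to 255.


Additive: each channel = min(255, C₁+C₂)
R: 38+97 = 135 → 135
G: 190+171 = 361 → 255
B: 15+204 = 219 → 219
= RGB(135, 255, 219)


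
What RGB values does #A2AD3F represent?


A2 → 162 (R)
AD → 173 (G)
3F → 63 (B)
= RGB(162, 173, 63)


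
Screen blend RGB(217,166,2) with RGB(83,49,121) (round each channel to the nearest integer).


Screen: C = 255 - (255-A)×(255-B)/255, rounded to nearest integer
R: 255 - (255-217)×(255-83)/255 = 255 - 6536/255 ≈ 255 - 25.631 = 229.369 → 229
G: 255 - (255-166)×(255-49)/255 = 255 - 18334/255 ≈ 255 - 71.898 = 183.102 → 183
B: 255 - (255-2)×(255-121)/255 = 255 - 33902/255 ≈ 255 - 132.949 = 122.051 → 122
= RGB(229, 183, 122)


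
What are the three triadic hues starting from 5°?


Triadic: equally spaced at 120° intervals
H1 = 5°
H2 = (5 + 120) mod 360 = 125°
H3 = (5 + 240) mod 360 = 245°
Triadic = 5°, 125°, 245°


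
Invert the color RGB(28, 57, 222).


Invert: (255-R, 255-G, 255-B)
R: 255-28 = 227
G: 255-57 = 198
B: 255-222 = 33
= RGB(227, 198, 33)


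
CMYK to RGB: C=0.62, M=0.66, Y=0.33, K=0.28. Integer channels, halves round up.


R = 255 × (1-C) × (1-K) = 255 × 0.38 × 0.72 = 69.768 → 70
G = 255 × (1-M) × (1-K) = 255 × 0.34 × 0.72 = 62.424 → 62
B = 255 × (1-Y) × (1-K) = 255 × 0.67 × 0.72 = 123.012 → 123
= RGB(70, 62, 123)


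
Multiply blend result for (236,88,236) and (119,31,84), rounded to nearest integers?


Multiply: C = A×B/255, rounded to nearest integer
R: 236×119/255 = 28084/255 ≈ 110.133 → 110
G: 88×31/255 = 2728/255 ≈ 10.698 → 11
B: 236×84/255 = 19824/255 ≈ 77.741 → 78
= RGB(110, 11, 78)


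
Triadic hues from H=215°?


Triadic: equally spaced at 120° intervals
H1 = 215°
H2 = (215 + 120) mod 360 = 335°
H3 = (215 + 240) mod 360 = 95°
Triadic = 215°, 335°, 95°


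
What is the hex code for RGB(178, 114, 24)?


R = 178 → B2 (hex)
G = 114 → 72 (hex)
B = 24 → 18 (hex)
Hex = #B27218


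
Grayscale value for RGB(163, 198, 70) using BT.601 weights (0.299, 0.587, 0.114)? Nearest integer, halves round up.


Gray = 0.299×R + 0.587×G + 0.114×B
Gray = 0.299×163 + 0.587×198 + 0.114×70
Gray = 48.737 + 116.226 + 7.980
Gray = 172.943 → round half up → 173
Gray = 173


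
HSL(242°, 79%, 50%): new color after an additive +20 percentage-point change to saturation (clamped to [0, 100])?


Original S = 79%
Adjustment = +20 percentage points
New S = 79 + (20) = 99
Clamp to [0, 100] → 99
= HSL(242°, 99%, 50%)


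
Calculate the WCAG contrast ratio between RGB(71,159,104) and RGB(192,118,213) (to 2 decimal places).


Linearize each sRGB channel c=v/255: c/12.92 if c ≤ 0.04045 else ((c+0.055)/1.055)^2.4
L = 0.2126×R_lin + 0.7152×G_lin + 0.0722×B_lin
Color 1 (71,159,104):
  R=71: 71/255≈0.2784 > 0.04045 → ((0.2784+0.055)/1.055)^2.4 ≈ 0.06301
  G=159: 159/255≈0.6235 > 0.04045 → ((0.6235+0.055)/1.055)^2.4 ≈ 0.34670
  B=104: 104/255≈0.4078 > 0.04045 → ((0.4078+0.055)/1.055)^2.4 ≈ 0.13843
  L1 = 0.2126×0.06301 + 0.7152×0.34670 + 0.0722×0.13843 ≈ 0.27135
Color 2 (192,118,213):
  R=192: 192/255≈0.7529 > 0.04045 → ((0.7529+0.055)/1.055)^2.4 ≈ 0.52712
  G=118: 118/255≈0.4627 > 0.04045 → ((0.4627+0.055)/1.055)^2.4 ≈ 0.18116
  B=213: 213/255≈0.8353 > 0.04045 → ((0.8353+0.055)/1.055)^2.4 ≈ 0.66539
  L2 = 0.2126×0.52712 + 0.7152×0.18116 + 0.0722×0.66539 ≈ 0.28967
Lighter = 0.28967, Darker = 0.27135
Ratio = (L_lighter + 0.05) / (L_darker + 0.05)
Ratio = (0.28967 + 0.05) / (0.27135 + 0.05) = 0.33967 / 0.32135 ≈ 1.0570
Ratio ≈ 1.06:1


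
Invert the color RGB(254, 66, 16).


Invert: (255-R, 255-G, 255-B)
R: 255-254 = 1
G: 255-66 = 189
B: 255-16 = 239
= RGB(1, 189, 239)


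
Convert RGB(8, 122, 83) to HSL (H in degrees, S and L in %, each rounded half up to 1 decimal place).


Normalize: R'=8/255≈0.0314, G'=122/255≈0.4784, B'=83/255≈0.3255
Max=122/255, Min=8/255, Δ=Max-Min=114/255
L = (Max+Min)/2 = (122+8)/510 = 130/510 = 0.25490… → L = 25.5%
L ≤ 0.5 → S = Δ/(Max+Min) = 114/(122+8) = 114/130 = 0.87692… → S = 87.7%
(the 1/255 factors cancel in S and H, so raw channel differences can be used)
Max is G' → H = 60 × ((B-R)/Δ + 2) = 60 × ((83-8)/114 + 2)
  75/114 + 2 = 0.6578… + 2 = 2.6578…
  H = 60 × 2.6578… = 159.473…° → H = 159.5°
= HSL(159.5°, 87.7%, 25.5%)


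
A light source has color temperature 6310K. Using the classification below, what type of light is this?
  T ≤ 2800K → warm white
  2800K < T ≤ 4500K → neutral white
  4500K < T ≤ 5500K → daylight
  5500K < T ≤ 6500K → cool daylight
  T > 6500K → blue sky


Temperature: 6310K
5500K < 6310K ≤ 6500K → cool daylight
Classification: cool daylight


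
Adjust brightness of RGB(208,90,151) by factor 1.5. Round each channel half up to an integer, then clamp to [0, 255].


Multiply each channel by 1.5, round half up, clamp to [0, 255]
R: 208×1.5 = 312 → clamp → 255
G: 90×1.5 = 135
B: 151×1.5 = 226.5 → round → 227
= RGB(255, 135, 227)


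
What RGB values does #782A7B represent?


78 → 120 (R)
2A → 42 (G)
7B → 123 (B)
= RGB(120, 42, 123)


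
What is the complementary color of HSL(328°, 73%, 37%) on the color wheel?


Complement = opposite side of color wheel = hue + 180°
H' = (328 + 180) mod 360 = 148°
S and L unchanged.
= HSL(148°, 73%, 37%)


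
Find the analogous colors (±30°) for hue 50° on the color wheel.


Base hue: 50°
Left analog: (50 - 30) mod 360 = 20°
Right analog: (50 + 30) mod 360 = 80°
Analogous hues = 20° and 80°


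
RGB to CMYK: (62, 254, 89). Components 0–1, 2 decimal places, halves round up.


R'=62/255≈0.2431, G'=254/255≈0.9961, B'=89/255≈0.3490
K = 1 - max(R',G',B') = 1 - 254/255 = 1/255 = 0.00392… → 0.00
(1-R'-K)/(1-K) simplifies to (max-R)/max with max = 254:
C = (254-62)/254 = 192/254 = 0.75590… → 0.76
M = (254-254)/254 = 0/254 = 0 → 0.00
Y = (254-89)/254 = 165/254 = 0.64960… → 0.65
= CMYK(0.76, 0.00, 0.65, 0.00)


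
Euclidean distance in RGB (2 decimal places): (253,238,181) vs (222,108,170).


d = √[(R₁-R₂)² + (G₁-G₂)² + (B₁-B₂)²]
d = √[(253-222)² + (238-108)² + (181-170)²]
d = √[961 + 16900 + 121]
d = √17982
d ≈ 134.10


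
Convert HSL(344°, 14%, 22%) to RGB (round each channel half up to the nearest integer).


H=344°, S=0.14, L=0.22
C = (1-|2L-1|)×S = (1-|-0.56|)×0.14 = 0.0616
H' = H/60 = 344/60 ≈ 5.7333; X = C×(1-|H' mod 2 - 1|) ≈ 0.0164
m = L - C/2 = 0.22 - 0.0308 = 0.1892
Sector ⌊H'⌋ = 5 → (R',G',B') = (0.0616, 0.0, ≈0.0164)
RGB = ((R'+m)×255, (G'+m)×255, (B'+m)×255) = (63.954, 48.246, 52.4348)
Round half up → RGB(64, 48, 52)


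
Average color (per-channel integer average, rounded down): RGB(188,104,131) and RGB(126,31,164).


Midpoint: each channel = ⌊(C₁+C₂)/2⌋
R: ⌊(188+126)/2⌋ = 157
G: ⌊(104+31)/2⌋ = 67
B: ⌊(131+164)/2⌋ = 147
= RGB(157, 67, 147)


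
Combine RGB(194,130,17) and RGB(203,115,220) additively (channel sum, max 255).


Additive: each channel = min(255, C₁+C₂)
R: 194+203 = 397 → 255
G: 130+115 = 245 → 245
B: 17+220 = 237 → 237
= RGB(255, 245, 237)


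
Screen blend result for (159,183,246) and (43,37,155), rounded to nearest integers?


Screen: C = 255 - (255-A)×(255-B)/255, rounded to nearest integer
R: 255 - (255-159)×(255-43)/255 = 255 - 20352/255 ≈ 255 - 79.812 = 175.188 → 175
G: 255 - (255-183)×(255-37)/255 = 255 - 15696/255 ≈ 255 - 61.553 = 193.447 → 193
B: 255 - (255-246)×(255-155)/255 = 255 - 900/255 ≈ 255 - 3.529 = 251.471 → 251
= RGB(175, 193, 251)


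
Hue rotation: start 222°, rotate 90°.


New hue = (H + rotation) mod 360
New hue = (222 + 90) mod 360
= 312 mod 360
= 312°


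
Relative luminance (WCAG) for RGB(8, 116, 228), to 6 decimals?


Linearize each channel (sRGB transfer function): c = v/255; c_lin = c/12.92 if c ≤ 0.04045, else ((c+0.055)/1.055)^2.4
  R: 8/255 ≈ 0.031373 ≤ 0.04045 → 0.031373/12.92 ≈ 0.002428
  G: 116/255 ≈ 0.454902 > 0.04045 → ((0.454902+0.055)/1.055)^2.4 ≈ 0.174647
  B: 228/255 ≈ 0.894118 > 0.04045 → ((0.894118+0.055)/1.055)^2.4 ≈ 0.775822
R_lin = 0.002428, G_lin = 0.174647, B_lin = 0.775822
L = 0.2126×R + 0.7152×G + 0.0722×B
L = 0.2126×0.002428 + 0.7152×0.174647 + 0.0722×0.775822
L ≈ 0.181438


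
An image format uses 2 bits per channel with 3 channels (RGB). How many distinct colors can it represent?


Total bits = 2 bits/channel × 3 channels = 6 bits
Distinct colors = 2^6
= 64 colors


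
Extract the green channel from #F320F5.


Color: #F320F5
R = F3 = 243
G = 20 = 32
B = F5 = 245
Green = 32


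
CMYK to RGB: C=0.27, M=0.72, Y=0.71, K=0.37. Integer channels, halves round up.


R = 255 × (1-C) × (1-K) = 255 × 0.73 × 0.63 = 117.2745 → 117
G = 255 × (1-M) × (1-K) = 255 × 0.28 × 0.63 = 44.982 → 45
B = 255 × (1-Y) × (1-K) = 255 × 0.29 × 0.63 = 46.5885 → 47
= RGB(117, 45, 47)


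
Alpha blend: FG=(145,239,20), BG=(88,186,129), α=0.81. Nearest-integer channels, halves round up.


C = α×F + (1-α)×B, with 1-α = 0.19
R: 0.81×145 + 0.19×88 = 117.45 + 16.72 = 134.17 → 134
G: 0.81×239 + 0.19×186 = 193.59 + 35.34 = 228.93 → 229
B: 0.81×20 + 0.19×129 = 16.20 + 24.51 = 40.71 → 41
= RGB(134, 229, 41)


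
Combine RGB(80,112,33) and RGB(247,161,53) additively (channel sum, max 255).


Additive: each channel = min(255, C₁+C₂)
R: 80+247 = 327 → 255
G: 112+161 = 273 → 255
B: 33+53 = 86 → 86
= RGB(255, 255, 86)


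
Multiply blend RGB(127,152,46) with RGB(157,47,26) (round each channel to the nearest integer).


Multiply: C = A×B/255, rounded to nearest integer
R: 127×157/255 = 19939/255 ≈ 78.192 → 78
G: 152×47/255 = 7144/255 ≈ 28.016 → 28
B: 46×26/255 = 1196/255 ≈ 4.690 → 5
= RGB(78, 28, 5)


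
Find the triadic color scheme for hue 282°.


Triadic: equally spaced at 120° intervals
H1 = 282°
H2 = (282 + 120) mod 360 = 42°
H3 = (282 + 240) mod 360 = 162°
Triadic = 282°, 42°, 162°


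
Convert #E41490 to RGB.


E4 → 228 (R)
14 → 20 (G)
90 → 144 (B)
= RGB(228, 20, 144)


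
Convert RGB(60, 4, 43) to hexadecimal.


R = 60 → 3C (hex)
G = 4 → 04 (hex)
B = 43 → 2B (hex)
Hex = #3C042B


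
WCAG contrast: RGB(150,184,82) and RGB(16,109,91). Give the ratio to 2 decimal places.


Linearize each sRGB channel c=v/255: c/12.92 if c ≤ 0.04045 else ((c+0.055)/1.055)^2.4
L = 0.2126×R_lin + 0.7152×G_lin + 0.0722×B_lin
Color 1 (150,184,82):
  R=150: 150/255≈0.5882 > 0.04045 → ((0.5882+0.055)/1.055)^2.4 ≈ 0.30499
  G=184: 184/255≈0.7216 > 0.04045 → ((0.7216+0.055)/1.055)^2.4 ≈ 0.47932
  B=82: 82/255≈0.3216 > 0.04045 → ((0.3216+0.055)/1.055)^2.4 ≈ 0.08438
  L1 = 0.2126×0.30499 + 0.7152×0.47932 + 0.0722×0.08438 ≈ 0.41374
Color 2 (16,109,91):
  R=16: 16/255≈0.0627 > 0.04045 → ((0.0627+0.055)/1.055)^2.4 ≈ 0.00518
  G=109: 109/255≈0.4275 > 0.04045 → ((0.4275+0.055)/1.055)^2.4 ≈ 0.15293
  B=91: 91/255≈0.3569 > 0.04045 → ((0.3569+0.055)/1.055)^2.4 ≈ 0.10462
  L2 = 0.2126×0.00518 + 0.7152×0.15293 + 0.0722×0.10462 ≈ 0.11803
Lighter = 0.41374, Darker = 0.11803
Ratio = (L_lighter + 0.05) / (L_darker + 0.05)
Ratio = (0.41374 + 0.05) / (0.11803 + 0.05) = 0.46374 / 0.16803 ≈ 2.7599
Ratio ≈ 2.76:1


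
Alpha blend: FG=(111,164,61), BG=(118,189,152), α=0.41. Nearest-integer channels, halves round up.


C = α×F + (1-α)×B, with 1-α = 0.59
R: 0.41×111 + 0.59×118 = 45.51 + 69.62 = 115.13 → 115
G: 0.41×164 + 0.59×189 = 67.24 + 111.51 = 178.75 → 179
B: 0.41×61 + 0.59×152 = 25.01 + 89.68 = 114.69 → 115
= RGB(115, 179, 115)


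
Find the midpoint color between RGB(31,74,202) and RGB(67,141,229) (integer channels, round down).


Midpoint: each channel = ⌊(C₁+C₂)/2⌋
R: ⌊(31+67)/2⌋ = 49
G: ⌊(74+141)/2⌋ = 107
B: ⌊(202+229)/2⌋ = 215
= RGB(49, 107, 215)


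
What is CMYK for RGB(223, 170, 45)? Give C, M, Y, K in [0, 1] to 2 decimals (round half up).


R'=223/255≈0.8745, G'=170/255≈0.6667, B'=45/255≈0.1765
K = 1 - max(R',G',B') = 1 - 223/255 = 32/255 = 0.12549… → 0.13
(1-R'-K)/(1-K) simplifies to (max-R)/max with max = 223:
C = (223-223)/223 = 0/223 = 0 → 0.00
M = (223-170)/223 = 53/223 = 0.23766… → 0.24
Y = (223-45)/223 = 178/223 = 0.79820… → 0.80
= CMYK(0.00, 0.24, 0.80, 0.13)


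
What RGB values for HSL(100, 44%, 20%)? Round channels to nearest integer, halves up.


H=100°, S=0.44, L=0.20
C = (1-|2L-1|)×S = (1-|-0.60|)×0.44 = 0.176
H' = H/60 = 100/60 ≈ 1.6667; X = C×(1-|H' mod 2 - 1|) ≈ 0.0587
m = L - C/2 = 0.20 - 0.088 = 0.112
Sector ⌊H'⌋ = 1 → (R',G',B') = (≈0.0587, 0.176, 0.0)
RGB = ((R'+m)×255, (G'+m)×255, (B'+m)×255) = (43.52, 73.44, 28.56)
Round half up → RGB(44, 73, 29)


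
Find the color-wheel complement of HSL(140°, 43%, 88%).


Complement = opposite side of color wheel = hue + 180°
H' = (140 + 180) mod 360 = 320°
S and L unchanged.
= HSL(320°, 43%, 88%)


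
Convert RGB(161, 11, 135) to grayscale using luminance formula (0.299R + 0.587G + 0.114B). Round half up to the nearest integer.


Gray = 0.299×R + 0.587×G + 0.114×B
Gray = 0.299×161 + 0.587×11 + 0.114×135
Gray = 48.139 + 6.457 + 15.390
Gray = 69.986 → round half up → 70
Gray = 70


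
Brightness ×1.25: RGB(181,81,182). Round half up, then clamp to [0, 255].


Multiply each channel by 1.25, round half up, clamp to [0, 255]
R: 181×1.25 = 226.25 → round → 226
G: 81×1.25 = 101.25 → round → 101
B: 182×1.25 = 227.5 → round → 228
= RGB(226, 101, 228)


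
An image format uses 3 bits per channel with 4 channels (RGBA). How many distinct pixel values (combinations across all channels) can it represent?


Total bits = 3 bits/channel × 4 channels = 12 bits
Distinct pixel values = 2^12
= 4,096 pixel values


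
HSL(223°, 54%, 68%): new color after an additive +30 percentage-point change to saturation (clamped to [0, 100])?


Original S = 54%
Adjustment = +30 percentage points
New S = 54 + (30) = 84
Clamp to [0, 100] → 84
= HSL(223°, 84%, 68%)


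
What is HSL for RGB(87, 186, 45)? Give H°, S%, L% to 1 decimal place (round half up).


Normalize: R'=87/255≈0.3412, G'=186/255≈0.7294, B'=45/255≈0.1765
Max=186/255, Min=45/255, Δ=Max-Min=141/255
L = (Max+Min)/2 = (186+45)/510 = 231/510 = 0.45294… → L = 45.3%
L ≤ 0.5 → S = Δ/(Max+Min) = 141/(186+45) = 141/231 = 0.61038… → S = 61.0%
(the 1/255 factors cancel in S and H, so raw channel differences can be used)
Max is G' → H = 60 × ((B-R)/Δ + 2) = 60 × ((45-87)/141 + 2)
  -42/141 + 2 = -0.2978… + 2 = 1.7021…
  H = 60 × 1.7021… = 102.127…° → H = 102.1°
= HSL(102.1°, 61.0%, 45.3%)


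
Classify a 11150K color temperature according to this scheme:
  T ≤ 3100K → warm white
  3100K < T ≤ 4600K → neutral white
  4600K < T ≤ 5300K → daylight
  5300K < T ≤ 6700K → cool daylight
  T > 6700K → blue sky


Temperature: 11150K
11150K > 6700K → blue sky
Classification: blue sky


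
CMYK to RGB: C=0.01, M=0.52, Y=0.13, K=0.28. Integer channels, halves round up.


R = 255 × (1-C) × (1-K) = 255 × 0.99 × 0.72 = 181.764 → 182
G = 255 × (1-M) × (1-K) = 255 × 0.48 × 0.72 = 88.128 → 88
B = 255 × (1-Y) × (1-K) = 255 × 0.87 × 0.72 = 159.732 → 160
= RGB(182, 88, 160)


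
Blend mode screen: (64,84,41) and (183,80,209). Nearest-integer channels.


Screen: C = 255 - (255-A)×(255-B)/255, rounded to nearest integer
R: 255 - (255-64)×(255-183)/255 = 255 - 13752/255 ≈ 255 - 53.929 = 201.071 → 201
G: 255 - (255-84)×(255-80)/255 = 255 - 29925/255 ≈ 255 - 117.353 = 137.647 → 138
B: 255 - (255-41)×(255-209)/255 = 255 - 9844/255 ≈ 255 - 38.604 = 216.396 → 216
= RGB(201, 138, 216)


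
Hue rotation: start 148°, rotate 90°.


New hue = (H + rotation) mod 360
New hue = (148 + 90) mod 360
= 238 mod 360
= 238°


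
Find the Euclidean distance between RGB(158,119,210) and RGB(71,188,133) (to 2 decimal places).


d = √[(R₁-R₂)² + (G₁-G₂)² + (B₁-B₂)²]
d = √[(158-71)² + (119-188)² + (210-133)²]
d = √[7569 + 4761 + 5929]
d = √18259
d ≈ 135.13


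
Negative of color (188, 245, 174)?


Invert: (255-R, 255-G, 255-B)
R: 255-188 = 67
G: 255-245 = 10
B: 255-174 = 81
= RGB(67, 10, 81)


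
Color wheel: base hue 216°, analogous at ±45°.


Base hue: 216°
Left analog: (216 - 45) mod 360 = 171°
Right analog: (216 + 45) mod 360 = 261°
Analogous hues = 171° and 261°


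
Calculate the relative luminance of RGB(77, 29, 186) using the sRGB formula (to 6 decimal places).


Linearize each channel (sRGB transfer function): c = v/255; c_lin = c/12.92 if c ≤ 0.04045, else ((c+0.055)/1.055)^2.4
  R: 77/255 ≈ 0.301961 > 0.04045 → ((0.301961+0.055)/1.055)^2.4 ≈ 0.074214
  G: 29/255 ≈ 0.113725 > 0.04045 → ((0.113725+0.055)/1.055)^2.4 ≈ 0.012286
  B: 186/255 ≈ 0.729412 > 0.04045 → ((0.729412+0.055)/1.055)^2.4 ≈ 0.491021
R_lin = 0.074214, G_lin = 0.012286, B_lin = 0.491021
L = 0.2126×R + 0.7152×G + 0.0722×B
L = 0.2126×0.074214 + 0.7152×0.012286 + 0.0722×0.491021
L ≈ 0.060017


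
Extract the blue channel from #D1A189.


Color: #D1A189
R = D1 = 209
G = A1 = 161
B = 89 = 137
Blue = 137


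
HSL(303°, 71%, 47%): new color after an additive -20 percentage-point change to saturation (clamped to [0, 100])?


Original S = 71%
Adjustment = -20 percentage points
New S = 71 + (-20) = 51
Clamp to [0, 100] → 51
= HSL(303°, 51%, 47%)


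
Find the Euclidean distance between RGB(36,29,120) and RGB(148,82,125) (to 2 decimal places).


d = √[(R₁-R₂)² + (G₁-G₂)² + (B₁-B₂)²]
d = √[(36-148)² + (29-82)² + (120-125)²]
d = √[12544 + 2809 + 25]
d = √15378
d ≈ 124.01


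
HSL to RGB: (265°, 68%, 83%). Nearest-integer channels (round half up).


H=265°, S=0.68, L=0.83
C = (1-|2L-1|)×S = (1-|0.66|)×0.68 = 0.2312
H' = H/60 = 265/60 ≈ 4.4167; X = C×(1-|H' mod 2 - 1|) ≈ 0.0963
m = L - C/2 = 0.83 - 0.1156 = 0.7144
Sector ⌊H'⌋ = 4 → (R',G',B') = (≈0.0963, 0.0, 0.2312)
RGB = ((R'+m)×255, (G'+m)×255, (B'+m)×255) = (206.737, 182.172, 241.128)
Round half up → RGB(207, 182, 241)


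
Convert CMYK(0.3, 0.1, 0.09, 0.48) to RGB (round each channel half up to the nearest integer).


R = 255 × (1-C) × (1-K) = 255 × 0.70 × 0.52 = 92.82 → 93
G = 255 × (1-M) × (1-K) = 255 × 0.90 × 0.52 = 119.34 → 119
B = 255 × (1-Y) × (1-K) = 255 × 0.91 × 0.52 = 120.666 → 121
= RGB(93, 119, 121)


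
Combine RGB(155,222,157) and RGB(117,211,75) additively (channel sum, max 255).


Additive: each channel = min(255, C₁+C₂)
R: 155+117 = 272 → 255
G: 222+211 = 433 → 255
B: 157+75 = 232 → 232
= RGB(255, 255, 232)


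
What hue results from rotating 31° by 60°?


New hue = (H + rotation) mod 360
New hue = (31 + 60) mod 360
= 91 mod 360
= 91°


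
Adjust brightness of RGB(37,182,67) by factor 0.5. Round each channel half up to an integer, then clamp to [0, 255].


Multiply each channel by 0.5, round half up, clamp to [0, 255]
R: 37×0.5 = 18.5 → round → 19
G: 182×0.5 = 91
B: 67×0.5 = 33.5 → round → 34
= RGB(19, 91, 34)


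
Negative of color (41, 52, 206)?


Invert: (255-R, 255-G, 255-B)
R: 255-41 = 214
G: 255-52 = 203
B: 255-206 = 49
= RGB(214, 203, 49)


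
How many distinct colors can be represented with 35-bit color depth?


Colors = 2^bits = 2^35
= 34,359,738,368 colors


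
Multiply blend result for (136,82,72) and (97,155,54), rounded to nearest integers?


Multiply: C = A×B/255, rounded to nearest integer
R: 136×97/255 = 13192/255 ≈ 51.733 → 52
G: 82×155/255 = 12710/255 ≈ 49.843 → 50
B: 72×54/255 = 3888/255 ≈ 15.247 → 15
= RGB(52, 50, 15)


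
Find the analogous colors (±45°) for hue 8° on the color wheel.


Base hue: 8°
Left analog: (8 - 45) mod 360 = 323°
Right analog: (8 + 45) mod 360 = 53°
Analogous hues = 323° and 53°


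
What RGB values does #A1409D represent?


A1 → 161 (R)
40 → 64 (G)
9D → 157 (B)
= RGB(161, 64, 157)


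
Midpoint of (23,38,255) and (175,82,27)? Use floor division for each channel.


Midpoint: each channel = ⌊(C₁+C₂)/2⌋
R: ⌊(23+175)/2⌋ = 99
G: ⌊(38+82)/2⌋ = 60
B: ⌊(255+27)/2⌋ = 141
= RGB(99, 60, 141)


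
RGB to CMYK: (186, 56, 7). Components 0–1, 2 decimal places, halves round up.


R'=186/255≈0.7294, G'=56/255≈0.2196, B'=7/255≈0.0275
K = 1 - max(R',G',B') = 1 - 186/255 = 69/255 = 0.27058… → 0.27
(1-R'-K)/(1-K) simplifies to (max-R)/max with max = 186:
C = (186-186)/186 = 0/186 = 0 → 0.00
M = (186-56)/186 = 130/186 = 0.69892… → 0.70
Y = (186-7)/186 = 179/186 = 0.96236… → 0.96
= CMYK(0.00, 0.70, 0.96, 0.27)


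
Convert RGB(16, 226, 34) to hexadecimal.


R = 16 → 10 (hex)
G = 226 → E2 (hex)
B = 34 → 22 (hex)
Hex = #10E222


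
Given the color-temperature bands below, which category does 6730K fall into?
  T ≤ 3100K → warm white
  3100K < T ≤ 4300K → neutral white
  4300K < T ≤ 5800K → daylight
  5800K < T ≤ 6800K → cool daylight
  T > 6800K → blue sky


Temperature: 6730K
5800K < 6730K ≤ 6800K → cool daylight
Classification: cool daylight


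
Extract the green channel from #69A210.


Color: #69A210
R = 69 = 105
G = A2 = 162
B = 10 = 16
Green = 162


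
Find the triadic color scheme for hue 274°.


Triadic: equally spaced at 120° intervals
H1 = 274°
H2 = (274 + 120) mod 360 = 34°
H3 = (274 + 240) mod 360 = 154°
Triadic = 274°, 34°, 154°


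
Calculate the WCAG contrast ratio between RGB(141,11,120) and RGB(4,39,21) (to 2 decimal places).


Linearize each sRGB channel c=v/255: c/12.92 if c ≤ 0.04045 else ((c+0.055)/1.055)^2.4
L = 0.2126×R_lin + 0.7152×G_lin + 0.0722×B_lin
Color 1 (141,11,120):
  R=141: 141/255≈0.5529 > 0.04045 → ((0.5529+0.055)/1.055)^2.4 ≈ 0.26636
  G=11: 11/255≈0.0431 > 0.04045 → ((0.0431+0.055)/1.055)^2.4 ≈ 0.00335
  B=120: 120/255≈0.4706 > 0.04045 → ((0.4706+0.055)/1.055)^2.4 ≈ 0.18782
  L1 = 0.2126×0.26636 + 0.7152×0.00335 + 0.0722×0.18782 ≈ 0.07258
Color 2 (4,39,21):
  R=4: 4/255≈0.0157 ≤ 0.04045 → 0.0157/12.92 ≈ 0.00121
  G=39: 39/255≈0.1529 > 0.04045 → ((0.1529+0.055)/1.055)^2.4 ≈ 0.02029
  B=21: 21/255≈0.0824 > 0.04045 → ((0.0824+0.055)/1.055)^2.4 ≈ 0.00750
  L2 = 0.2126×0.00121 + 0.7152×0.02029 + 0.0722×0.00750 ≈ 0.01531
Lighter = 0.07258, Darker = 0.01531
Ratio = (L_lighter + 0.05) / (L_darker + 0.05)
Ratio = (0.07258 + 0.05) / (0.01531 + 0.05) = 0.12258 / 0.06531 ≈ 1.8769
Ratio ≈ 1.88:1


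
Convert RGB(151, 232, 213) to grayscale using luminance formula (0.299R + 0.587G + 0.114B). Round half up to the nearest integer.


Gray = 0.299×R + 0.587×G + 0.114×B
Gray = 0.299×151 + 0.587×232 + 0.114×213
Gray = 45.149 + 136.184 + 24.282
Gray = 205.615 → round half up → 206
Gray = 206


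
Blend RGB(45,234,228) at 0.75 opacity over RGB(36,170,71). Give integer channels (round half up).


C = α×F + (1-α)×B, with 1-α = 0.25
R: 0.75×45 + 0.25×36 = 33.75 + 9.00 = 42.75 → 43
G: 0.75×234 + 0.25×170 = 175.50 + 42.50 = 218.00 → 218
B: 0.75×228 + 0.25×71 = 171.00 + 17.75 = 188.75 → 189
= RGB(43, 218, 189)


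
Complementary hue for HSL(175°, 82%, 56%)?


Complement = opposite side of color wheel = hue + 180°
H' = (175 + 180) mod 360 = 355°
S and L unchanged.
= HSL(355°, 82%, 56%)


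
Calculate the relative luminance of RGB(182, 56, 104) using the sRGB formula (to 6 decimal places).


Linearize each channel (sRGB transfer function): c = v/255; c_lin = c/12.92 if c ≤ 0.04045, else ((c+0.055)/1.055)^2.4
  R: 182/255 ≈ 0.713725 > 0.04045 → ((0.713725+0.055)/1.055)^2.4 ≈ 0.467784
  G: 56/255 ≈ 0.219608 > 0.04045 → ((0.219608+0.055)/1.055)^2.4 ≈ 0.039546
  B: 104/255 ≈ 0.407843 > 0.04045 → ((0.407843+0.055)/1.055)^2.4 ≈ 0.138432
R_lin = 0.467784, G_lin = 0.039546, B_lin = 0.138432
L = 0.2126×R + 0.7152×G + 0.0722×B
L = 0.2126×0.467784 + 0.7152×0.039546 + 0.0722×0.138432
L ≈ 0.137729


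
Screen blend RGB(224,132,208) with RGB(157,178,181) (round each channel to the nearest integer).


Screen: C = 255 - (255-A)×(255-B)/255, rounded to nearest integer
R: 255 - (255-224)×(255-157)/255 = 255 - 3038/255 ≈ 255 - 11.914 = 243.086 → 243
G: 255 - (255-132)×(255-178)/255 = 255 - 9471/255 ≈ 255 - 37.141 = 217.859 → 218
B: 255 - (255-208)×(255-181)/255 = 255 - 3478/255 ≈ 255 - 13.639 = 241.361 → 241
= RGB(243, 218, 241)


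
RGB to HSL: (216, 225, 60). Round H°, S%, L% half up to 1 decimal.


Normalize: R'=216/255≈0.8471, G'=225/255≈0.8824, B'=60/255≈0.2353
Max=225/255, Min=60/255, Δ=Max-Min=165/255
L = (Max+Min)/2 = (225+60)/510 = 285/510 = 0.55882… → L = 55.9%
L > 0.5 → S = Δ/(2-Max-Min) = 165/(510-225-60) = 165/225 = 0.73333… → S = 73.3%
(the 1/255 factors cancel in S and H, so raw channel differences can be used)
Max is G' → H = 60 × ((B-R)/Δ + 2) = 60 × ((60-216)/165 + 2)
  -156/165 + 2 = -0.9454… + 2 = 1.0545…
  H = 60 × 1.0545… = 63.272…° → H = 63.3°
= HSL(63.3°, 73.3%, 55.9%)


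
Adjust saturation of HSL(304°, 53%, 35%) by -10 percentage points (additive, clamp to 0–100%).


Original S = 53%
Adjustment = -10 percentage points
New S = 53 + (-10) = 43
Clamp to [0, 100] → 43
= HSL(304°, 43%, 35%)


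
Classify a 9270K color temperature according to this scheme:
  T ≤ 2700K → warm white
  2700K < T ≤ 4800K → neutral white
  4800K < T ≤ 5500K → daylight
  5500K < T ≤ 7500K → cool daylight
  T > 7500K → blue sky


Temperature: 9270K
9270K > 7500K → blue sky
Classification: blue sky


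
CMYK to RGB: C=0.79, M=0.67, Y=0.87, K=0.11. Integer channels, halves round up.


R = 255 × (1-C) × (1-K) = 255 × 0.21 × 0.89 = 47.6595 → 48
G = 255 × (1-M) × (1-K) = 255 × 0.33 × 0.89 = 74.8935 → 75
B = 255 × (1-Y) × (1-K) = 255 × 0.13 × 0.89 = 29.5035 → 30
= RGB(48, 75, 30)


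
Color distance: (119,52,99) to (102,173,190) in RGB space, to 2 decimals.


d = √[(R₁-R₂)² + (G₁-G₂)² + (B₁-B₂)²]
d = √[(119-102)² + (52-173)² + (99-190)²]
d = √[289 + 14641 + 8281]
d = √23211
d ≈ 152.35


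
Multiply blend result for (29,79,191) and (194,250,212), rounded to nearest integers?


Multiply: C = A×B/255, rounded to nearest integer
R: 29×194/255 = 5626/255 ≈ 22.063 → 22
G: 79×250/255 = 19750/255 ≈ 77.451 → 77
B: 191×212/255 = 40492/255 ≈ 158.792 → 159
= RGB(22, 77, 159)


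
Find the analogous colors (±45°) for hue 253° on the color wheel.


Base hue: 253°
Left analog: (253 - 45) mod 360 = 208°
Right analog: (253 + 45) mod 360 = 298°
Analogous hues = 208° and 298°


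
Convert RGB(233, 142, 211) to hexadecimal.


R = 233 → E9 (hex)
G = 142 → 8E (hex)
B = 211 → D3 (hex)
Hex = #E98ED3


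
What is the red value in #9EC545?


Color: #9EC545
R = 9E = 158
G = C5 = 197
B = 45 = 69
Red = 158


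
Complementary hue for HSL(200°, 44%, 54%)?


Complement = opposite side of color wheel = hue + 180°
H' = (200 + 180) mod 360 = 20°
S and L unchanged.
= HSL(20°, 44%, 54%)


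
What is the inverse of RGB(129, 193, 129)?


Invert: (255-R, 255-G, 255-B)
R: 255-129 = 126
G: 255-193 = 62
B: 255-129 = 126
= RGB(126, 62, 126)


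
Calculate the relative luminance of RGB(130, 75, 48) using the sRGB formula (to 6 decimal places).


Linearize each channel (sRGB transfer function): c = v/255; c_lin = c/12.92 if c ≤ 0.04045, else ((c+0.055)/1.055)^2.4
  R: 130/255 ≈ 0.509804 > 0.04045 → ((0.509804+0.055)/1.055)^2.4 ≈ 0.223228
  G: 75/255 ≈ 0.294118 > 0.04045 → ((0.294118+0.055)/1.055)^2.4 ≈ 0.070360
  B: 48/255 ≈ 0.188235 > 0.04045 → ((0.188235+0.055)/1.055)^2.4 ≈ 0.029557
R_lin = 0.223228, G_lin = 0.070360, B_lin = 0.029557
L = 0.2126×R + 0.7152×G + 0.0722×B
L = 0.2126×0.223228 + 0.7152×0.070360 + 0.0722×0.029557
L ≈ 0.099914


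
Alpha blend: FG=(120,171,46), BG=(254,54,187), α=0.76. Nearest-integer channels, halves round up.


C = α×F + (1-α)×B, with 1-α = 0.24
R: 0.76×120 + 0.24×254 = 91.20 + 60.96 = 152.16 → 152
G: 0.76×171 + 0.24×54 = 129.96 + 12.96 = 142.92 → 143
B: 0.76×46 + 0.24×187 = 34.96 + 44.88 = 79.84 → 80
= RGB(152, 143, 80)


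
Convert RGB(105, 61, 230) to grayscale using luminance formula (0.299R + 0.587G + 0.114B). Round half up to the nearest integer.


Gray = 0.299×R + 0.587×G + 0.114×B
Gray = 0.299×105 + 0.587×61 + 0.114×230
Gray = 31.395 + 35.807 + 26.220
Gray = 93.422 → round half up → 93
Gray = 93


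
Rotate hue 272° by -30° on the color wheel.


New hue = (H + rotation) mod 360
New hue = (272 -30) mod 360
= 242 mod 360
= 242°


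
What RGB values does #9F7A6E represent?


9F → 159 (R)
7A → 122 (G)
6E → 110 (B)
= RGB(159, 122, 110)


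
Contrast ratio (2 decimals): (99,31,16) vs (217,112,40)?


Linearize each sRGB channel c=v/255: c/12.92 if c ≤ 0.04045 else ((c+0.055)/1.055)^2.4
L = 0.2126×R_lin + 0.7152×G_lin + 0.0722×B_lin
Color 1 (99,31,16):
  R=99: 99/255≈0.3882 > 0.04045 → ((0.3882+0.055)/1.055)^2.4 ≈ 0.12477
  G=31: 31/255≈0.1216 > 0.04045 → ((0.1216+0.055)/1.055)^2.4 ≈ 0.01370
  B=16: 16/255≈0.0627 > 0.04045 → ((0.0627+0.055)/1.055)^2.4 ≈ 0.00518
  L1 = 0.2126×0.12477 + 0.7152×0.01370 + 0.0722×0.00518 ≈ 0.03670
Color 2 (217,112,40):
  R=217: 217/255≈0.8510 > 0.04045 → ((0.8510+0.055)/1.055)^2.4 ≈ 0.69387
  G=112: 112/255≈0.4392 > 0.04045 → ((0.4392+0.055)/1.055)^2.4 ≈ 0.16203
  B=40: 40/255≈0.1569 > 0.04045 → ((0.1569+0.055)/1.055)^2.4 ≈ 0.02122
  L2 = 0.2126×0.69387 + 0.7152×0.16203 + 0.0722×0.02122 ≈ 0.26493
Lighter = 0.26493, Darker = 0.03670
Ratio = (L_lighter + 0.05) / (L_darker + 0.05)
Ratio = (0.26493 + 0.05) / (0.03670 + 0.05) = 0.31493 / 0.08670 ≈ 3.6324
Ratio ≈ 3.63:1
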